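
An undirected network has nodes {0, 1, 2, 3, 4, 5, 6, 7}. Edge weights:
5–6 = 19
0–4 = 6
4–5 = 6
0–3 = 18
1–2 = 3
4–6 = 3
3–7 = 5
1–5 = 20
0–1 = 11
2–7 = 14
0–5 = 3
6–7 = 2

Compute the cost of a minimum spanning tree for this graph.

33

Sort edges by weight, then run Kruskal:
6–7 (2): add — endpoints in different components.
0–5 (3): add — endpoints in different components.
1–2 (3): add — endpoints in different components.
4–6 (3): add — endpoints in different components.
3–7 (5): add — endpoints in different components.
0–4 (6): add — endpoints in different components.
4–5 (6): skip — 4 and 5 already connected.
0–1 (11): add — endpoints in different components.
MST edges: 6–7, 0–5, 1–2, 4–6, 3–7, 0–4, 0–1; total weight 2+3+3+3+5+6+11 = 33.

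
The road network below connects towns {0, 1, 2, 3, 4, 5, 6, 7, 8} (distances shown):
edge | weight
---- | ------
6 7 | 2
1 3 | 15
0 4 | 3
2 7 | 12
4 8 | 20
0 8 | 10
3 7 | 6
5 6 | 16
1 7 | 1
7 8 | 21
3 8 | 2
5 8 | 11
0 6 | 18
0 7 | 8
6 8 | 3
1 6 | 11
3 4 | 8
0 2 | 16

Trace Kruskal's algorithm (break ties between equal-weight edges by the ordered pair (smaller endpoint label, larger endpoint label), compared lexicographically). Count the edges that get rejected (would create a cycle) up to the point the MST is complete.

Kruskal's algorithm — process edges by increasing weight (ties by edge label):
1 7 (1): add — endpoints in different components.
3 8 (2): add — endpoints in different components.
6 7 (2): add — endpoints in different components.
0 4 (3): add — endpoints in different components.
6 8 (3): add — endpoints in different components.
3 7 (6): skip — 3 and 7 already connected.
0 7 (8): add — endpoints in different components.
3 4 (8): skip — 3 and 4 already connected.
0 8 (10): skip — 0 and 8 already connected.
1 6 (11): skip — 1 and 6 already connected.
5 8 (11): add — endpoints in different components.
2 7 (12): add — endpoints in different components.
Edges rejected before the tree was complete: 4.

4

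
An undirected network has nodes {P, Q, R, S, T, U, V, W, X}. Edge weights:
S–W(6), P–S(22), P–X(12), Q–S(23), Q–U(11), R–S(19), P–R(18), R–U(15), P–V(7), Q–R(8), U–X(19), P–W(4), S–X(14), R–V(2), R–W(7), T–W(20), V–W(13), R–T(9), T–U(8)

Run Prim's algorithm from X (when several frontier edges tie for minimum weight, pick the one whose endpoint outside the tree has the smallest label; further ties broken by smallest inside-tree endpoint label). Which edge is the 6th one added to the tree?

Q-R

Grow the tree from X using Prim:
Step 1: cheapest edge leaving the tree is P–X (12); add P.
Step 2: cheapest edge leaving the tree is P–W (4); add W.
Step 3: cheapest edge leaving the tree is S–W (6); add S.
Step 4: cheapest edge leaving the tree is R–W (7); add R.
Step 5: cheapest edge leaving the tree is R–V (2); add V.
Step 6: cheapest edge leaving the tree is Q–R (8); add Q.
Step 7: cheapest edge leaving the tree is R–T (9); add T.
Step 8: cheapest edge leaving the tree is T–U (8); add U.
The 6th edge added is Q–R.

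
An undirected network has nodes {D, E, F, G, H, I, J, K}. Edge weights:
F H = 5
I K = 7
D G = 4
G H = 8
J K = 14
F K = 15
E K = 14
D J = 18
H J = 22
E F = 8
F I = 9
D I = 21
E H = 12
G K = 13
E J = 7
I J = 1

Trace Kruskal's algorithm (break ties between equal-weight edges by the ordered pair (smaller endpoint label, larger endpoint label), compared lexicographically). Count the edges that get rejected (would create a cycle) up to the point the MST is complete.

Kruskal: consider edges lightest-first.
I J (1): add — endpoints in different components.
D G (4): add — endpoints in different components.
F H (5): add — endpoints in different components.
E J (7): add — endpoints in different components.
I K (7): add — endpoints in different components.
E F (8): add — endpoints in different components.
G H (8): add — endpoints in different components.
Edges rejected before the tree was complete: 0.

0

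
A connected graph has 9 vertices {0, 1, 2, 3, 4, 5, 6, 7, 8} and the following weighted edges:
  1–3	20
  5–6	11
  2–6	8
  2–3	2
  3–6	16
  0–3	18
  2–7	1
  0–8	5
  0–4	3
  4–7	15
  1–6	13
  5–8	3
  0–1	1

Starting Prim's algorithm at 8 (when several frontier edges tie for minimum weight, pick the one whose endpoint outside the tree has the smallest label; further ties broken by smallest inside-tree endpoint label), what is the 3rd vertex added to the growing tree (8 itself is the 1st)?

Grow the tree from 8 using Prim:
Step 1: frontier [5–8 3, 0–8 5] → take 5–8 (3); add 5.
Step 2: frontier [5–6 11, 0–8 5] → take 0–8 (5); add 0.
Step 3: frontier [0–1 1, 0–4 3, 0–3 18, 5–6 11] → take 0–1 (1); add 1.
Step 4: frontier [0–4 3, 0–3 18, 1–6 13, 1–3 20, 5–6 11] → take 0–4 (3); add 4.
Step 5: frontier [0–3 18, 1–6 13, 1–3 20, 4–7 15, 5–6 11] → take 5–6 (11); add 6.
Step 6: frontier [0–3 18, 1–3 20, 4–7 15, 2–6 8, 3–6 16] → take 2–6 (8); add 2.
Step 7: frontier [0–3 18, 1–3 20, 2–7 1, 2–3 2, 4–7 15, 3–6 16] → take 2–7 (1); add 7.
Step 8: frontier [0–3 18, 1–3 20, 2–3 2, 3–6 16] → take 2–3 (2); add 3.
Vertex order: 8, 5, 0, 1, 4, 6, 2, 7, 3. The 3rd vertex is 0.

0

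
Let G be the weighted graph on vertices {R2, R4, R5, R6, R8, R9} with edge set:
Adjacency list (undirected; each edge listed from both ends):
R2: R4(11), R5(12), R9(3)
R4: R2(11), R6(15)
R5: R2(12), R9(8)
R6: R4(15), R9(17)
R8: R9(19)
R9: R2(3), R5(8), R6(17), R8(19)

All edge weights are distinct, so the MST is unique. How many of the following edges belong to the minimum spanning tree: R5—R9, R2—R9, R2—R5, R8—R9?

Kruskal's algorithm — process edges by increasing weight (ties by edge label):
R2—R9 (3): add — endpoints in different components.
R5—R9 (8): add — endpoints in different components.
R2—R4 (11): add — endpoints in different components.
R2—R5 (12): skip — R2 and R5 already connected.
R4—R6 (15): add — endpoints in different components.
R6—R9 (17): skip — R9 and R6 already connected.
R8—R9 (19): add — endpoints in different components.
MST edge set: {R2—R9, R5—R9, R2—R4, R4—R6, R8—R9}.
Of the listed edges, {R5—R9, R2—R9, R8—R9} are in the MST → 3.

3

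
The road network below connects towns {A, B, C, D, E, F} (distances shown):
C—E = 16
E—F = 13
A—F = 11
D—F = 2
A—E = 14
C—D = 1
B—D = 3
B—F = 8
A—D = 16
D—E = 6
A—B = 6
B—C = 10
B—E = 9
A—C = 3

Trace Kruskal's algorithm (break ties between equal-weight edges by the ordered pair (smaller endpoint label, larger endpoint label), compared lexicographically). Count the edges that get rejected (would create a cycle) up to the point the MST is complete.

Kruskal's algorithm — process edges by increasing weight (ties by edge label):
C—D (1): add. Components now {A} {B} {C,D} {E} {F}
D—F (2): add. Components now {A} {B} {C,D,F} {E}
A—C (3): add. Components now {A,C,D,F} {B} {E}
B—D (3): add. Components now {A,B,C,D,F} {E}
A—B (6): skip — A and B already connected.
D—E (6): add. Components now {A,B,C,D,E,F}
Edges rejected before the tree was complete: 1.

1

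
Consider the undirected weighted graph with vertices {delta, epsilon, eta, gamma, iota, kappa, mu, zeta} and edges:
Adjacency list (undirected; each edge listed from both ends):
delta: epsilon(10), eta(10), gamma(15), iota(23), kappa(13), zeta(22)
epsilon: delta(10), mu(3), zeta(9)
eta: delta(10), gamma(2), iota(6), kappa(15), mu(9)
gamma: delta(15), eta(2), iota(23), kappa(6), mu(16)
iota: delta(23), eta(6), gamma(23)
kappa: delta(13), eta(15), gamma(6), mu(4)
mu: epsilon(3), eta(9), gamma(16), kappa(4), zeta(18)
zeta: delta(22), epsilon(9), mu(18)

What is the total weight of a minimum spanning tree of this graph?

40

Kruskal's algorithm — process edges by increasing weight (ties by edge label):
eta gamma (2): add — endpoints in different components.
epsilon mu (3): add — endpoints in different components.
kappa mu (4): add — endpoints in different components.
eta iota (6): add — endpoints in different components.
gamma kappa (6): add — endpoints in different components.
epsilon zeta (9): add — endpoints in different components.
eta mu (9): skip — eta and mu already connected.
delta epsilon (10): add — endpoints in different components.
MST edges: eta gamma, epsilon mu, kappa mu, eta iota, gamma kappa, epsilon zeta, delta epsilon; total weight 2+3+4+6+6+9+10 = 40.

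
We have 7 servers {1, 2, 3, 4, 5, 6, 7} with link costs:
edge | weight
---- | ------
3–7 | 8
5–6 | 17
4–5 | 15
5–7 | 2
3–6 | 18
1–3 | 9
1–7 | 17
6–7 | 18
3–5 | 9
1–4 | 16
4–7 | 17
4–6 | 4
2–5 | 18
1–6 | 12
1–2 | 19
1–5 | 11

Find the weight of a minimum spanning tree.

53

Prim's algorithm from 2:
Step 1: cheapest edge leaving the tree is 2–5 (18); add 5.
Step 2: cheapest edge leaving the tree is 5–7 (2); add 7.
Step 3: cheapest edge leaving the tree is 3–7 (8); add 3.
Step 4: cheapest edge leaving the tree is 1–3 (9); add 1.
Step 5: cheapest edge leaving the tree is 1–6 (12); add 6.
Step 6: cheapest edge leaving the tree is 4–6 (4); add 4.
MST edges: 2–5, 5–7, 3–7, 1–3, 1–6, 4–6; total weight 18+2+8+9+12+4 = 53.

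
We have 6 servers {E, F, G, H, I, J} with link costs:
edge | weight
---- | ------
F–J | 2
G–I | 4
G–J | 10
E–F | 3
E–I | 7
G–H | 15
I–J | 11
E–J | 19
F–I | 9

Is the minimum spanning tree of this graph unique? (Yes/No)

Kruskal's algorithm — process edges by increasing weight (ties by edge label):
F–J (2): add — endpoints in different components.
E–F (3): add — endpoints in different components.
G–I (4): add — endpoints in different components.
E–I (7): add — endpoints in different components.
F–I (9): skip — F and I already connected.
G–J (10): skip — G and J already connected.
I–J (11): skip — I and J already connected.
G–H (15): add — endpoints in different components.
Every non-tree edge has weight strictly greater than the heaviest edge on the tree path between its endpoints, so the MST is unique.

Yes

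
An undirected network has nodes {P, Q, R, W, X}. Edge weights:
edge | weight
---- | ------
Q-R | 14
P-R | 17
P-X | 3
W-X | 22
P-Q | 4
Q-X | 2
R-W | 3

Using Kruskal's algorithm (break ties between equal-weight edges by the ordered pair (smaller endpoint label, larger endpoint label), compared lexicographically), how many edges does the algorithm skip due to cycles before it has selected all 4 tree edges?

1

Kruskal: consider edges lightest-first.
Q-X (2): add. Components now {Q,X} {R} {P} {W}
P-X (3): add. Components now {P,Q,X} {R} {W}
R-W (3): add. Components now {P,Q,X} {R,W}
P-Q (4): skip — P and Q already connected.
Q-R (14): add. Components now {P,Q,R,W,X}
Edges rejected before the tree was complete: 1.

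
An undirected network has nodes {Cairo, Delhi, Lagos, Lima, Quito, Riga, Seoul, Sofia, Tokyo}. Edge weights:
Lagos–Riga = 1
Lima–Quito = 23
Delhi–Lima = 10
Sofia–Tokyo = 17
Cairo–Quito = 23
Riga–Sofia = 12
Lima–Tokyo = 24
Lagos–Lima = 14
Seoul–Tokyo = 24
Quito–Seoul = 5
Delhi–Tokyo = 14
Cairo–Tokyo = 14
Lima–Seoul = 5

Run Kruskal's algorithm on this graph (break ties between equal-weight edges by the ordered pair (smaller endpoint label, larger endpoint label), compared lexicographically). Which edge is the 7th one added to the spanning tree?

Delhi-Tokyo

Sort edges by weight, then run Kruskal:
Lagos–Riga (1): add — endpoints in different components.
Lima–Seoul (5): add — endpoints in different components.
Quito–Seoul (5): add — endpoints in different components.
Delhi–Lima (10): add — endpoints in different components.
Riga–Sofia (12): add — endpoints in different components.
Cairo–Tokyo (14): add — endpoints in different components.
Delhi–Tokyo (14): add — endpoints in different components.
Lagos–Lima (14): add — endpoints in different components.
The 7th edge added is Delhi–Tokyo.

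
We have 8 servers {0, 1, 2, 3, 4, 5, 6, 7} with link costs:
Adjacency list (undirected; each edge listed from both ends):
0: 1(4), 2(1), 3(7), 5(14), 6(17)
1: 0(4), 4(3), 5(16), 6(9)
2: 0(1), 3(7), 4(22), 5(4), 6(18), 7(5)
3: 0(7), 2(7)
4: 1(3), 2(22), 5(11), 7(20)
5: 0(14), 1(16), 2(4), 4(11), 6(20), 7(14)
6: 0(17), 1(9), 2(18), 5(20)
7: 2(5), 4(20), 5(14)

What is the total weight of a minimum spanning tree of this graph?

33

Sort edges by weight, then run Kruskal:
0–2 (1): add — endpoints in different components.
1–4 (3): add — endpoints in different components.
0–1 (4): add — endpoints in different components.
2–5 (4): add — endpoints in different components.
2–7 (5): add — endpoints in different components.
0–3 (7): add — endpoints in different components.
2–3 (7): skip — 2 and 3 already connected.
1–6 (9): add — endpoints in different components.
MST edges: 0–2, 1–4, 0–1, 2–5, 2–7, 0–3, 1–6; total weight 1+3+4+4+5+7+9 = 33.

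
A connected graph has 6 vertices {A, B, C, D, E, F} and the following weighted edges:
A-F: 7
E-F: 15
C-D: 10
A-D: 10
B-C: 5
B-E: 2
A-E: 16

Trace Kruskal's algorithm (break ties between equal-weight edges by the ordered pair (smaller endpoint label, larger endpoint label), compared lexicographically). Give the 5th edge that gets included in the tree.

Kruskal: consider edges lightest-first.
B-E (2): add — endpoints in different components.
B-C (5): add — endpoints in different components.
A-F (7): add — endpoints in different components.
A-D (10): add — endpoints in different components.
C-D (10): add — endpoints in different components.
The 5th edge added is C-D.

C-D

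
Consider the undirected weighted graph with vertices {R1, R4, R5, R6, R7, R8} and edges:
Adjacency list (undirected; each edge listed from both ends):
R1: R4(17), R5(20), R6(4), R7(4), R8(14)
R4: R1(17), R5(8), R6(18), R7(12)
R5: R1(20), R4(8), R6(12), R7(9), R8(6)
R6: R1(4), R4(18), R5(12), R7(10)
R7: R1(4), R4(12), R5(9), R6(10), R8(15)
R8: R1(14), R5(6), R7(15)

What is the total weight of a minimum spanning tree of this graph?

Sort edges by weight, then run Kruskal:
R1 R6 (4): add. Components now {R8} {R1,R6} {R7} {R5} {R4}
R1 R7 (4): add. Components now {R8} {R1,R6,R7} {R5} {R4}
R5 R8 (6): add. Components now {R5,R8} {R1,R6,R7} {R4}
R4 R5 (8): add. Components now {R4,R5,R8} {R1,R6,R7}
R5 R7 (9): add. Components now {R1,R4,R5,R6,R7,R8}
MST edges: R1 R6, R1 R7, R5 R8, R4 R5, R5 R7; total weight 4+4+6+8+9 = 31.

31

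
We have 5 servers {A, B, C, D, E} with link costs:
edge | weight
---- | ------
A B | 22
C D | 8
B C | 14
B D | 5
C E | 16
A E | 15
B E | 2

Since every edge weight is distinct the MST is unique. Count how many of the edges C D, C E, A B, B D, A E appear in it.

Sort edges by weight, then run Kruskal:
B E (2): add. Components now {A} {B,E} {C} {D}
B D (5): add. Components now {A} {B,D,E} {C}
C D (8): add. Components now {A} {B,C,D,E}
B C (14): skip — B and C already connected.
A E (15): add. Components now {A,B,C,D,E}
MST edge set: {B E, B D, C D, A E}.
Of the listed edges, {C D, B D, A E} are in the MST → 3.

3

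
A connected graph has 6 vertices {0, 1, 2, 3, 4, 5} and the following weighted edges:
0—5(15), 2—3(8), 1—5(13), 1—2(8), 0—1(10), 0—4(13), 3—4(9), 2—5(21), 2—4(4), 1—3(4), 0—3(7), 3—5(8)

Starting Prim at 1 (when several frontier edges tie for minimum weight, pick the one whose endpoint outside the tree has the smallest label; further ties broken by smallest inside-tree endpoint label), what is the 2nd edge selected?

0-3

Prim, starting at 1.
Step 1: cheapest edge leaving the tree is 1—3 (4); add 3.
Step 2: cheapest edge leaving the tree is 0—3 (7); add 0.
Step 3: cheapest edge leaving the tree is 1—2 (8); add 2.
Step 4: cheapest edge leaving the tree is 2—4 (4); add 4.
Step 5: cheapest edge leaving the tree is 3—5 (8); add 5.
The 2nd edge added is 0—3.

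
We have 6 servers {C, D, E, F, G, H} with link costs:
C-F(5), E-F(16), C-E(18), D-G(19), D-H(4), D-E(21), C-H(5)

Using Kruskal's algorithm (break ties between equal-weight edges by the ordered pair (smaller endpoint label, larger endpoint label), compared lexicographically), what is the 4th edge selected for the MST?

E-F

Sort edges by weight, then run Kruskal:
D-H (4): add — endpoints in different components.
C-F (5): add — endpoints in different components.
C-H (5): add — endpoints in different components.
E-F (16): add — endpoints in different components.
C-E (18): skip — C and E already connected.
D-G (19): add — endpoints in different components.
The 4th edge added is E-F.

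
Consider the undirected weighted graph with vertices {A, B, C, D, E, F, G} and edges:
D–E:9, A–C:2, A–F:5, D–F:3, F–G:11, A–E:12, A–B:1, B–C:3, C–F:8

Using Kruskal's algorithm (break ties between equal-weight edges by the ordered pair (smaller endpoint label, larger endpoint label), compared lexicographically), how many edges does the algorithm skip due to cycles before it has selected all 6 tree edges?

Kruskal's algorithm — process edges by increasing weight (ties by edge label):
A–B (1): add. Components now {A,B} {C} {D} {E} {F} {G}
A–C (2): add. Components now {A,B,C} {D} {E} {F} {G}
B–C (3): skip — B and C already connected.
D–F (3): add. Components now {A,B,C} {D,F} {E} {G}
A–F (5): add. Components now {A,B,C,D,F} {E} {G}
C–F (8): skip — C and F already connected.
D–E (9): add. Components now {A,B,C,D,E,F} {G}
F–G (11): add. Components now {A,B,C,D,E,F,G}
Edges rejected before the tree was complete: 2.

2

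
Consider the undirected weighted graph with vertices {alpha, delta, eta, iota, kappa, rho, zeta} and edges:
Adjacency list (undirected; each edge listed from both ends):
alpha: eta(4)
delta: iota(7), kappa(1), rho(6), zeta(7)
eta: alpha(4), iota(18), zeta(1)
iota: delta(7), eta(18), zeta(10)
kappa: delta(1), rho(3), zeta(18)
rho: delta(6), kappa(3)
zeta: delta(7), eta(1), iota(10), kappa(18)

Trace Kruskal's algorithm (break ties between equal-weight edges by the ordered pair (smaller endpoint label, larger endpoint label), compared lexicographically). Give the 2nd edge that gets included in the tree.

eta-zeta

Sort edges by weight, then run Kruskal:
delta kappa (1): add — endpoints in different components.
eta zeta (1): add — endpoints in different components.
kappa rho (3): add — endpoints in different components.
alpha eta (4): add — endpoints in different components.
delta rho (6): skip — rho and delta already connected.
delta iota (7): add — endpoints in different components.
delta zeta (7): add — endpoints in different components.
The 2nd edge added is eta zeta.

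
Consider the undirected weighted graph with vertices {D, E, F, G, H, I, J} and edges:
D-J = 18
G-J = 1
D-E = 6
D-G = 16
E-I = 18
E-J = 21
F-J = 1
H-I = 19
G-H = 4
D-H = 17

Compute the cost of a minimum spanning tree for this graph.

46

Prim, starting at I.
Step 1: frontier [E-I 18, H-I 19] → take E-I (18); add E.
Step 2: frontier [D-E 6, E-J 21, H-I 19] → take D-E (6); add D.
Step 3: frontier [D-G 16, D-H 17, D-J 18, E-J 21, H-I 19] → take D-G (16); add G.
Step 4: frontier [D-H 17, D-J 18, E-J 21, G-J 1, G-H 4, H-I 19] → take G-J (1); add J.
Step 5: frontier [D-H 17, G-H 4, H-I 19, F-J 1] → take F-J (1); add F.
Step 6: frontier [D-H 17, G-H 4, H-I 19] → take G-H (4); add H.
MST edges: E-I, D-E, D-G, G-J, F-J, G-H; total weight 18+6+16+1+1+4 = 46.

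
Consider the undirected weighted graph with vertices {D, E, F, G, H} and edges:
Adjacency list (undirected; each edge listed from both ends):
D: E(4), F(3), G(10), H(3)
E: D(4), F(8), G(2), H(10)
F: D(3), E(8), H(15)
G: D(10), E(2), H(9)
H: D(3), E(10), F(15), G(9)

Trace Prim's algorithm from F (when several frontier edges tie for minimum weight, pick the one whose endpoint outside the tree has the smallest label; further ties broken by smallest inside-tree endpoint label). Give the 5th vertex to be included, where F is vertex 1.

G

Prim, starting at F.
Step 1: cheapest edge leaving the tree is D–F (3); add D.
Step 2: cheapest edge leaving the tree is D–H (3); add H.
Step 3: cheapest edge leaving the tree is D–E (4); add E.
Step 4: cheapest edge leaving the tree is E–G (2); add G.
Vertex order: F, D, H, E, G. The 5th vertex is G.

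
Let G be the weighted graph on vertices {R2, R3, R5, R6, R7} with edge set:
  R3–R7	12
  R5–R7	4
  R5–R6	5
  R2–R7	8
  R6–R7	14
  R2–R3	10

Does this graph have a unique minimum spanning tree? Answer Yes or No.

Yes

Kruskal: consider edges lightest-first.
R5–R7 (4): add. Components now {R6} {R3} {R5,R7} {R2}
R5–R6 (5): add. Components now {R5,R6,R7} {R3} {R2}
R2–R7 (8): add. Components now {R2,R5,R6,R7} {R3}
R2–R3 (10): add. Components now {R2,R3,R5,R6,R7}
Every non-tree edge has weight strictly greater than the heaviest edge on the tree path between its endpoints, so the MST is unique.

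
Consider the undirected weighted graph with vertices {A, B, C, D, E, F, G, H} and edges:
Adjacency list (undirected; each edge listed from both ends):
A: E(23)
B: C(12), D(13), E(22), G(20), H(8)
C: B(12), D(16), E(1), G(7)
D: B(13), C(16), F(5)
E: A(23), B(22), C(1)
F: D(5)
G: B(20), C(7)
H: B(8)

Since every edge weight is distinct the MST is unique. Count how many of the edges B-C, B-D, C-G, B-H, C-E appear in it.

Kruskal: consider edges lightest-first.
C-E (1): add — endpoints in different components.
D-F (5): add — endpoints in different components.
C-G (7): add — endpoints in different components.
B-H (8): add — endpoints in different components.
B-C (12): add — endpoints in different components.
B-D (13): add — endpoints in different components.
C-D (16): skip — C and D already connected.
B-G (20): skip — B and G already connected.
B-E (22): skip — B and E already connected.
A-E (23): add — endpoints in different components.
MST edge set: {C-E, D-F, C-G, B-H, B-C, B-D, A-E}.
Of the listed edges, {B-C, B-D, C-G, B-H, C-E} are in the MST → 5.

5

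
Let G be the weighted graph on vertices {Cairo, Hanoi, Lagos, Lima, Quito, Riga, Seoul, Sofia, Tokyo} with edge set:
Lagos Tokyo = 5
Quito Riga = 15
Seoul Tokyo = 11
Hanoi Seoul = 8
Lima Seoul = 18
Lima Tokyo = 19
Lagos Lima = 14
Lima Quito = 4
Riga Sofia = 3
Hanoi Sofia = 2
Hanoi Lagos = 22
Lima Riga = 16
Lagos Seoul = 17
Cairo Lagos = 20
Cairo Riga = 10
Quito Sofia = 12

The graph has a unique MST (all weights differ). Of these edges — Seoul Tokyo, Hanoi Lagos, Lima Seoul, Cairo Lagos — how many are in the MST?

1

Kruskal: consider edges lightest-first.
Hanoi Sofia (2): add — endpoints in different components.
Riga Sofia (3): add — endpoints in different components.
Lima Quito (4): add — endpoints in different components.
Lagos Tokyo (5): add — endpoints in different components.
Hanoi Seoul (8): add — endpoints in different components.
Cairo Riga (10): add — endpoints in different components.
Seoul Tokyo (11): add — endpoints in different components.
Quito Sofia (12): add — endpoints in different components.
MST edge set: {Hanoi Sofia, Riga Sofia, Lima Quito, Lagos Tokyo, Hanoi Seoul, Cairo Riga, Seoul Tokyo, Quito Sofia}.
Of the listed edges, {Seoul Tokyo} are in the MST → 1.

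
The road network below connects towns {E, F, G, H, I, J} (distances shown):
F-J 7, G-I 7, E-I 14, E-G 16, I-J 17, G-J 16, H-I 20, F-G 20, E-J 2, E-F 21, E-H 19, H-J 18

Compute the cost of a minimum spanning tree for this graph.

Prim, starting at F.
Step 1: frontier [F-J 7, F-G 20, E-F 21] → take F-J (7); add J.
Step 2: frontier [F-G 20, E-F 21, E-J 2, G-J 16, I-J 17, H-J 18] → take E-J (2); add E.
Step 3: frontier [E-I 14, E-G 16, E-H 19, F-G 20, G-J 16, I-J 17, H-J 18] → take E-I (14); add I.
Step 4: frontier [E-G 16, E-H 19, F-G 20, G-I 7, H-I 20, G-J 16, H-J 18] → take G-I (7); add G.
Step 5: frontier [E-H 19, H-I 20, H-J 18] → take H-J (18); add H.
MST edges: F-J, E-J, E-I, G-I, H-J; total weight 7+2+14+7+18 = 48.

48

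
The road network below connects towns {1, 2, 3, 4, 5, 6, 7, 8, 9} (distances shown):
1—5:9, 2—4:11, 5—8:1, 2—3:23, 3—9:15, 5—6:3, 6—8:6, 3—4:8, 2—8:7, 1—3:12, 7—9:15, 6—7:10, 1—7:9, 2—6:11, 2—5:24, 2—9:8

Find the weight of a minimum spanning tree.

Grow the tree from 5 using Prim:
Step 1: cheapest edge leaving the tree is 5—8 (1); add 8.
Step 2: cheapest edge leaving the tree is 5—6 (3); add 6.
Step 3: cheapest edge leaving the tree is 2—8 (7); add 2.
Step 4: cheapest edge leaving the tree is 2—9 (8); add 9.
Step 5: cheapest edge leaving the tree is 1—5 (9); add 1.
Step 6: cheapest edge leaving the tree is 1—7 (9); add 7.
Step 7: cheapest edge leaving the tree is 2—4 (11); add 4.
Step 8: cheapest edge leaving the tree is 3—4 (8); add 3.
MST edges: 5—8, 5—6, 2—8, 2—9, 1—5, 1—7, 2—4, 3—4; total weight 1+3+7+8+9+9+11+8 = 56.

56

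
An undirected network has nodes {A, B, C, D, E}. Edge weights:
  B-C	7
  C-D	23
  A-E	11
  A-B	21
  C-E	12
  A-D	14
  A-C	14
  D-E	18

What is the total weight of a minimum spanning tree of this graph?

44

Prim's algorithm from D:
Step 1: frontier [A-D 14, D-E 18, C-D 23] → take A-D (14); add A.
Step 2: frontier [A-E 11, A-C 14, A-B 21, D-E 18, C-D 23] → take A-E (11); add E.
Step 3: frontier [A-C 14, A-B 21, C-D 23, C-E 12] → take C-E (12); add C.
Step 4: frontier [A-B 21, B-C 7] → take B-C (7); add B.
MST edges: A-D, A-E, C-E, B-C; total weight 14+11+12+7 = 44.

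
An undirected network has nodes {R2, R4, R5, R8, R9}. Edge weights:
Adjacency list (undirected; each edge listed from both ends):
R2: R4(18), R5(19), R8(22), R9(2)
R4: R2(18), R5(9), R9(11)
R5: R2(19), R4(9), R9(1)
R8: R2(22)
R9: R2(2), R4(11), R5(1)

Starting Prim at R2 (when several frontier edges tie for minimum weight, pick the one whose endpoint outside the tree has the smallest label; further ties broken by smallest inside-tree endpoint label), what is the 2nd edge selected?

Grow the tree from R2 using Prim:
Step 1: frontier [R2–R9 2, R2–R4 18, R2–R5 19, R2–R8 22] → take R2–R9 (2); add R9.
Step 2: frontier [R2–R4 18, R2–R5 19, R2–R8 22, R5–R9 1, R4–R9 11] → take R5–R9 (1); add R5.
Step 3: frontier [R2–R4 18, R2–R8 22, R4–R5 9, R4–R9 11] → take R4–R5 (9); add R4.
Step 4: frontier [R2–R8 22] → take R2–R8 (22); add R8.
The 2nd edge added is R5–R9.

R5-R9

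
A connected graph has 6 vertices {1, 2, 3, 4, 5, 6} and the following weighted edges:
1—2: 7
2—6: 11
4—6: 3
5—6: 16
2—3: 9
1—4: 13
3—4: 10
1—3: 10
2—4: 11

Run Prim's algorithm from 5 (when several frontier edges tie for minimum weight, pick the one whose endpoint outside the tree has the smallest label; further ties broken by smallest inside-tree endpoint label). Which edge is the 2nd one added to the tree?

4-6

Prim's algorithm from 5:
Step 1: cheapest edge leaving the tree is 5—6 (16); add 6.
Step 2: cheapest edge leaving the tree is 4—6 (3); add 4.
Step 3: cheapest edge leaving the tree is 3—4 (10); add 3.
Step 4: cheapest edge leaving the tree is 2—3 (9); add 2.
Step 5: cheapest edge leaving the tree is 1—2 (7); add 1.
The 2nd edge added is 4—6.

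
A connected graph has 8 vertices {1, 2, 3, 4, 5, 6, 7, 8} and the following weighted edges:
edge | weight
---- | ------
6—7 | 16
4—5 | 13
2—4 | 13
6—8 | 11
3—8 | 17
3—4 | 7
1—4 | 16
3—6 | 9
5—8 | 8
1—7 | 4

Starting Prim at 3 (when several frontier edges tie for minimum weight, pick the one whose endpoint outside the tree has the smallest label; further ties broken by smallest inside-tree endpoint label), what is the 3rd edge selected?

6-8

Grow the tree from 3 using Prim:
Step 1: frontier [3—4 7, 3—6 9, 3—8 17] → take 3—4 (7); add 4.
Step 2: frontier [3—6 9, 3—8 17, 2—4 13, 4—5 13, 1—4 16] → take 3—6 (9); add 6.
Step 3: frontier [3—8 17, 2—4 13, 4—5 13, 1—4 16, 6—8 11, 6—7 16] → take 6—8 (11); add 8.
Step 4: frontier [2—4 13, 4—5 13, 1—4 16, 6—7 16, 5—8 8] → take 5—8 (8); add 5.
Step 5: frontier [2—4 13, 1—4 16, 6—7 16] → take 2—4 (13); add 2.
Step 6: frontier [1—4 16, 6—7 16] → take 1—4 (16); add 1.
Step 7: frontier [1—7 4, 6—7 16] → take 1—7 (4); add 7.
The 3rd edge added is 6—8.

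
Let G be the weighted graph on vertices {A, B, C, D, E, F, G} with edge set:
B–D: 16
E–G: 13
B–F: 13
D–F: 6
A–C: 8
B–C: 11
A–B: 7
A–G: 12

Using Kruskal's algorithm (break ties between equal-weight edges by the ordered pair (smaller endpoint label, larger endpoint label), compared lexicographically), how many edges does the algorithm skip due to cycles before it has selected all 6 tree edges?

1

Kruskal: consider edges lightest-first.
D–F (6): add. Components now {A} {B} {C} {D,F} {E} {G}
A–B (7): add. Components now {A,B} {C} {D,F} {E} {G}
A–C (8): add. Components now {A,B,C} {D,F} {E} {G}
B–C (11): skip — B and C already connected.
A–G (12): add. Components now {A,B,C,G} {D,F} {E}
B–F (13): add. Components now {A,B,C,D,F,G} {E}
E–G (13): add. Components now {A,B,C,D,E,F,G}
Edges rejected before the tree was complete: 1.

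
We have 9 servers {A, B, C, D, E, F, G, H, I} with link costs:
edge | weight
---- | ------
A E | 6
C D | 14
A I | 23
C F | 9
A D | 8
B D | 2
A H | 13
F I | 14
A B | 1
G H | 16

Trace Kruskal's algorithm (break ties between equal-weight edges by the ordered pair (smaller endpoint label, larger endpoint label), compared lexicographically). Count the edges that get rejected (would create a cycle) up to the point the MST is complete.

Kruskal's algorithm — process edges by increasing weight (ties by edge label):
A B (1): add — endpoints in different components.
B D (2): add — endpoints in different components.
A E (6): add — endpoints in different components.
A D (8): skip — A and D already connected.
C F (9): add — endpoints in different components.
A H (13): add — endpoints in different components.
C D (14): add — endpoints in different components.
F I (14): add — endpoints in different components.
G H (16): add — endpoints in different components.
Edges rejected before the tree was complete: 1.

1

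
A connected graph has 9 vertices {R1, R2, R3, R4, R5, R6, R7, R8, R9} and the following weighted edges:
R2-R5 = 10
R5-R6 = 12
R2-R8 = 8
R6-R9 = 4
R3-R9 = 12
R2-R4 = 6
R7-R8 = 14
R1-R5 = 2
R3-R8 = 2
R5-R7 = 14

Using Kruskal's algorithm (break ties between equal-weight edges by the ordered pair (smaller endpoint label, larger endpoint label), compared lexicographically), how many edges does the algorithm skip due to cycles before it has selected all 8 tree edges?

Kruskal's algorithm — process edges by increasing weight (ties by edge label):
R1-R5 (2): add — endpoints in different components.
R3-R8 (2): add — endpoints in different components.
R6-R9 (4): add — endpoints in different components.
R2-R4 (6): add — endpoints in different components.
R2-R8 (8): add — endpoints in different components.
R2-R5 (10): add — endpoints in different components.
R3-R9 (12): add — endpoints in different components.
R5-R6 (12): skip — R6 and R5 already connected.
R5-R7 (14): add — endpoints in different components.
Edges rejected before the tree was complete: 1.

1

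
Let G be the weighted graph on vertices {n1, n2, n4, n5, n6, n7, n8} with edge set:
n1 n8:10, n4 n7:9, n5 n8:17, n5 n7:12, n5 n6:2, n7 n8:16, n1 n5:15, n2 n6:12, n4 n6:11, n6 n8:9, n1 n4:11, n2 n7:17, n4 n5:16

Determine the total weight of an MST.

53

Kruskal: consider edges lightest-first.
n5 n6 (2): add — endpoints in different components.
n4 n7 (9): add — endpoints in different components.
n6 n8 (9): add — endpoints in different components.
n1 n8 (10): add — endpoints in different components.
n1 n4 (11): add — endpoints in different components.
n4 n6 (11): skip — n4 and n6 already connected.
n2 n6 (12): add — endpoints in different components.
MST edges: n5 n6, n4 n7, n6 n8, n1 n8, n1 n4, n2 n6; total weight 2+9+9+10+11+12 = 53.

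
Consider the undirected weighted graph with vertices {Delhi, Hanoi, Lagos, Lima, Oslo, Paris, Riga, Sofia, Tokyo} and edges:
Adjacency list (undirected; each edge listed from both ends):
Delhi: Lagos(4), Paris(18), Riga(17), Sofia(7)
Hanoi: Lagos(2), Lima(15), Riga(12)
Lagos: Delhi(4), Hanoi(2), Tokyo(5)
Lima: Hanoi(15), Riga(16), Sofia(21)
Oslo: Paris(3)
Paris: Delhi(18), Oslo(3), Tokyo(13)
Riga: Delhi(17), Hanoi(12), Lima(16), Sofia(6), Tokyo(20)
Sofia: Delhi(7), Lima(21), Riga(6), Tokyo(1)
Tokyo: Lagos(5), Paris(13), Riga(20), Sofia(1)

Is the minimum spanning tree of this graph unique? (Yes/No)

Yes

Kruskal's algorithm — process edges by increasing weight (ties by edge label):
Sofia-Tokyo (1): add — endpoints in different components.
Hanoi-Lagos (2): add — endpoints in different components.
Oslo-Paris (3): add — endpoints in different components.
Delhi-Lagos (4): add — endpoints in different components.
Lagos-Tokyo (5): add — endpoints in different components.
Riga-Sofia (6): add — endpoints in different components.
Delhi-Sofia (7): skip — Sofia and Delhi already connected.
Hanoi-Riga (12): skip — Hanoi and Riga already connected.
Paris-Tokyo (13): add — endpoints in different components.
Hanoi-Lima (15): add — endpoints in different components.
Every non-tree edge has weight strictly greater than the heaviest edge on the tree path between its endpoints, so the MST is unique.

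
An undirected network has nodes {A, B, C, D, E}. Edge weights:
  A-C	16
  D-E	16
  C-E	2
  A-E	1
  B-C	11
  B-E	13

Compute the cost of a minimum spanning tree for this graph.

30

Kruskal's algorithm — process edges by increasing weight (ties by edge label):
A-E (1): add. Components now {A,E} {B} {C} {D}
C-E (2): add. Components now {A,C,E} {B} {D}
B-C (11): add. Components now {A,B,C,E} {D}
B-E (13): skip — B and E already connected.
A-C (16): skip — A and C already connected.
D-E (16): add. Components now {A,B,C,D,E}
MST edges: A-E, C-E, B-C, D-E; total weight 1+2+11+16 = 30.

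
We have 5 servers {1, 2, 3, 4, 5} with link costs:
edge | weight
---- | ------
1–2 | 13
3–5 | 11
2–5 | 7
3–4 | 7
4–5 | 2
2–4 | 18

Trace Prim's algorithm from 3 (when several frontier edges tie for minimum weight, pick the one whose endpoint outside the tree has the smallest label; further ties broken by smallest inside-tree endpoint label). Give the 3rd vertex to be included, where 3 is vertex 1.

Prim, starting at 3.
Step 1: frontier [3–4 7, 3–5 11] → take 3–4 (7); add 4.
Step 2: frontier [3–5 11, 4–5 2, 2–4 18] → take 4–5 (2); add 5.
Step 3: frontier [2–4 18, 2–5 7] → take 2–5 (7); add 2.
Step 4: frontier [1–2 13] → take 1–2 (13); add 1.
Vertex order: 3, 4, 5, 2, 1. The 3rd vertex is 5.

5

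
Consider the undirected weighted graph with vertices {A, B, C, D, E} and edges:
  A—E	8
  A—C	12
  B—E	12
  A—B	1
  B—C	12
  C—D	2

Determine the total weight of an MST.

Prim, starting at C.
Step 1: cheapest edge leaving the tree is C—D (2); add D.
Step 2: cheapest edge leaving the tree is A—C (12); add A.
Step 3: cheapest edge leaving the tree is A—B (1); add B.
Step 4: cheapest edge leaving the tree is A—E (8); add E.
MST edges: C—D, A—C, A—B, A—E; total weight 2+12+1+8 = 23.

23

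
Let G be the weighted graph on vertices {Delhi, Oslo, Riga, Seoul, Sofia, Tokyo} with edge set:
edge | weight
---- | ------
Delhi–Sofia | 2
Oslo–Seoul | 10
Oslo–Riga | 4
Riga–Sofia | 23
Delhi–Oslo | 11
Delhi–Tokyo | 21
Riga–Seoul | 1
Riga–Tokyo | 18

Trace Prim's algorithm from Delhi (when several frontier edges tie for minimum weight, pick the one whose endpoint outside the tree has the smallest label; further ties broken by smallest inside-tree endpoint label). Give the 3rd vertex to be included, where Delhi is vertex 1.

Oslo

Prim, starting at Delhi.
Step 1: frontier [Delhi–Sofia 2, Delhi–Oslo 11, Delhi–Tokyo 21] → take Delhi–Sofia (2); add Sofia.
Step 2: frontier [Delhi–Oslo 11, Delhi–Tokyo 21, Riga–Sofia 23] → take Delhi–Oslo (11); add Oslo.
Step 3: frontier [Delhi–Tokyo 21, Oslo–Riga 4, Oslo–Seoul 10, Riga–Sofia 23] → take Oslo–Riga (4); add Riga.
Step 4: frontier [Delhi–Tokyo 21, Oslo–Seoul 10, Riga–Seoul 1, Riga–Tokyo 18] → take Riga–Seoul (1); add Seoul.
Step 5: frontier [Delhi–Tokyo 21, Riga–Tokyo 18] → take Riga–Tokyo (18); add Tokyo.
Vertex order: Delhi, Sofia, Oslo, Riga, Seoul, Tokyo. The 3rd vertex is Oslo.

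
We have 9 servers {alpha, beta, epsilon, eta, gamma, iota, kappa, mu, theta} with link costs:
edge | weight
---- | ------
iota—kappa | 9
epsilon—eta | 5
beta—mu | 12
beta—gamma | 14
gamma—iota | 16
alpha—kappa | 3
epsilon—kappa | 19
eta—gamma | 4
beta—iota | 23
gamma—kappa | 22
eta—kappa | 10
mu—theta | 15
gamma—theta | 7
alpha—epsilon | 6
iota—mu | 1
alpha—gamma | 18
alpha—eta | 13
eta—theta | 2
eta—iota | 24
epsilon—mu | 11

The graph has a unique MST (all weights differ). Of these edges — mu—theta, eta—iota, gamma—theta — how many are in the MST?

0

Kruskal's algorithm — process edges by increasing weight (ties by edge label):
iota—mu (1): add — endpoints in different components.
eta—theta (2): add — endpoints in different components.
alpha—kappa (3): add — endpoints in different components.
eta—gamma (4): add — endpoints in different components.
epsilon—eta (5): add — endpoints in different components.
alpha—epsilon (6): add — endpoints in different components.
gamma—theta (7): skip — gamma and theta already connected.
iota—kappa (9): add — endpoints in different components.
eta—kappa (10): skip — eta and kappa already connected.
epsilon—mu (11): skip — mu and epsilon already connected.
beta—mu (12): add — endpoints in different components.
MST edge set: {iota—mu, eta—theta, alpha—kappa, eta—gamma, epsilon—eta, alpha—epsilon, iota—kappa, beta—mu}.
Of the listed edges, {} are in the MST → 0.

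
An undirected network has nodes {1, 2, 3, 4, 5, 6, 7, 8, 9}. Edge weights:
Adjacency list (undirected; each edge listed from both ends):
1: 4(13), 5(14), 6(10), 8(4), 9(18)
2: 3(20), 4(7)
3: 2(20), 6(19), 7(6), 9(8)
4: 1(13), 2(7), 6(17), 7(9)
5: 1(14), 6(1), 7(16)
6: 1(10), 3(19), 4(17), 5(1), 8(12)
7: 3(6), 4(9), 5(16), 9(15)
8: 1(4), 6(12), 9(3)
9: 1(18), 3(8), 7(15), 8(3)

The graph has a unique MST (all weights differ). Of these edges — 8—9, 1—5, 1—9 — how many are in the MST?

1

Kruskal: consider edges lightest-first.
5—6 (1): add — endpoints in different components.
8—9 (3): add — endpoints in different components.
1—8 (4): add — endpoints in different components.
3—7 (6): add — endpoints in different components.
2—4 (7): add — endpoints in different components.
3—9 (8): add — endpoints in different components.
4—7 (9): add — endpoints in different components.
1—6 (10): add — endpoints in different components.
MST edge set: {5—6, 8—9, 1—8, 3—7, 2—4, 3—9, 4—7, 1—6}.
Of the listed edges, {8—9} are in the MST → 1.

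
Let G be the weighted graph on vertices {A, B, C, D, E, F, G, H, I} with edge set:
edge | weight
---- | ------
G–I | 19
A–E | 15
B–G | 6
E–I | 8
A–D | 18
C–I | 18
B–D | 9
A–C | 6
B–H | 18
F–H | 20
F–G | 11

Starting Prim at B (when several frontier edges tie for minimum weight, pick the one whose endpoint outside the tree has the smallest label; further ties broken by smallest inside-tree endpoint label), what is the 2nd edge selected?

B-D

Prim, starting at B.
Step 1: cheapest edge leaving the tree is B–G (6); add G.
Step 2: cheapest edge leaving the tree is B–D (9); add D.
Step 3: cheapest edge leaving the tree is F–G (11); add F.
Step 4: cheapest edge leaving the tree is A–D (18); add A.
Step 5: cheapest edge leaving the tree is A–C (6); add C.
Step 6: cheapest edge leaving the tree is A–E (15); add E.
Step 7: cheapest edge leaving the tree is E–I (8); add I.
Step 8: cheapest edge leaving the tree is B–H (18); add H.
The 2nd edge added is B–D.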